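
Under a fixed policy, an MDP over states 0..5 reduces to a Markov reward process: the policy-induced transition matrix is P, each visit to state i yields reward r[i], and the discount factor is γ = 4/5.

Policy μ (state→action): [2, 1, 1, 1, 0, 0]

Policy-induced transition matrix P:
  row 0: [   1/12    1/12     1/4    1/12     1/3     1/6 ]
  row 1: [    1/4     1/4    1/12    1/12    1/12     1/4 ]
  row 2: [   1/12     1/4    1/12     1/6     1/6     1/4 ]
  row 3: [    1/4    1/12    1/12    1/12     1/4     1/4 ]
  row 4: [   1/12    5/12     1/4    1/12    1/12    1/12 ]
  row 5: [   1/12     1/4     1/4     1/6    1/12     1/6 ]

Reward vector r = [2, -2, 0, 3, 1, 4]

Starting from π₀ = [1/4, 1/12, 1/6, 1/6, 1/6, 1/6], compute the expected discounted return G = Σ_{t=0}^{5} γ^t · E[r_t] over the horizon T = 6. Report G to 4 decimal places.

G = 4.5932

t=0: π = [0.2500, 0.0833, 0.1667, 0.1667, 0.1667, 0.1667], E[r] = 1.6667, γ^t·E[r] = 1.666667, running G = 1.666667
t=1: π = [0.1250, 0.2083, 0.1806, 0.1111, 0.1875, 0.1875], E[r] = 1.1042, γ^t·E[r] = 0.883333, running G = 2.550000
t=2: π = [0.1366, 0.2419, 0.1667, 0.1140, 0.1481, 0.1927], E[r] = 1.0503, γ^t·E[r] = 0.672222, running G = 3.222222
t=3: π = [0.1427, 0.2329, 0.1629, 0.1133, 0.1504, 0.1979], E[r] = 1.1011, γ^t·E[r] = 0.563778, running G = 3.786000
t=4: π = [0.1410, 0.2324, 0.1651, 0.1134, 0.1515, 0.1966], E[r] = 1.0952, γ^t·E[r] = 0.448574, running G = 4.234574
t=5: π = [0.1410, 0.2328, 0.1648, 0.1135, 0.1513, 0.1966], E[r] = 1.0944, γ^t·E[r] = 0.358627, running G = 4.593202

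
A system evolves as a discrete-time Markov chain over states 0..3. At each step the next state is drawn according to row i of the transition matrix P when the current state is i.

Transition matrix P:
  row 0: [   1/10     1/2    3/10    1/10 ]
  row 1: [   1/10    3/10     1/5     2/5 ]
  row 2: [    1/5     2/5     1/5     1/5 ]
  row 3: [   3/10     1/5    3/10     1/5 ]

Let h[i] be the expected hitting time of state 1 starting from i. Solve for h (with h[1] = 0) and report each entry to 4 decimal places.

h = [2.3239, 0.0000, 2.6056, 3.0986]

First-step conditioning: h[1] = 0; for i ≠ 1, h[i] = 1 + Σ_k P[i][k]·h[k].
  h[0] = 1 + 1/10·h[0] + 3/10·h[2] + 1/10·h[3]
  h[2] = 1 + 1/5·h[0] + 1/5·h[2] + 1/5·h[3]
  h[3] = 1 + 3/10·h[0] + 3/10·h[2] + 1/5·h[3]
Solving the 3×3 linear system over states ≠ 1 gives exactly h = [165/71, 0, 185/71, 220/71] (h[1] = 0 is the target).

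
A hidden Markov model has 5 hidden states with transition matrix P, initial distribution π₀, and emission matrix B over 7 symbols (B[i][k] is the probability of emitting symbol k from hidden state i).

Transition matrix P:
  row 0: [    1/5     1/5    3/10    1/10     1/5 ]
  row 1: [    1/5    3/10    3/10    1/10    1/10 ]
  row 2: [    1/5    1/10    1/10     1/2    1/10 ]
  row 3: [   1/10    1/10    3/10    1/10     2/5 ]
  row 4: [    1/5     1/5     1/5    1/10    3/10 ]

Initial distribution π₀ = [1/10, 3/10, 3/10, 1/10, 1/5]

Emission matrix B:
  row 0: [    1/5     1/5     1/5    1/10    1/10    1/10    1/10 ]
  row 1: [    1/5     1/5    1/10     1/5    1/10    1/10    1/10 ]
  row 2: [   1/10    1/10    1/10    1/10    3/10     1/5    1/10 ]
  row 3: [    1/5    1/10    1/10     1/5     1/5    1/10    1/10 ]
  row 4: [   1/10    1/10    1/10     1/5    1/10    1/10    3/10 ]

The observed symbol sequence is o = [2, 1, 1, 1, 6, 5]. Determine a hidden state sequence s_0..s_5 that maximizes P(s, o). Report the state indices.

path = [1, 1, 2, 3, 4, 2]

t=0: δ = [2.000e-02, 3.000e-02, 3.000e-02, 1.000e-02, 2.000e-02]  (obs o_0=2)
t=1: δ = [1.200e-03, 1.800e-03, 9.000e-04, 1.500e-03, 6.000e-04]  ψ = [1, 1, 1, 2, 4]  (obs o_1=1)
t=2: δ = [7.200e-05, 1.080e-04, 5.400e-05, 4.500e-05, 6.000e-05]  ψ = [1, 1, 1, 2, 3]  (obs o_2=1)
t=3: δ = [4.320e-06, 6.480e-06, 3.240e-06, 2.700e-06, 1.800e-06]  ψ = [1, 1, 1, 2, 3]  (obs o_3=1)
t=4: δ = [1.296e-07, 1.944e-07, 1.944e-07, 1.620e-07, 3.240e-07]  ψ = [1, 1, 1, 2, 3]  (obs o_4=6)
t=5: δ = [6.480e-09, 6.480e-09, 1.296e-08, 9.720e-09, 9.720e-09]  ψ = [4, 4, 4, 2, 4]  (obs o_5=5)
backtrack: best end state = 2; path = [1, 1, 2, 3, 4, 2]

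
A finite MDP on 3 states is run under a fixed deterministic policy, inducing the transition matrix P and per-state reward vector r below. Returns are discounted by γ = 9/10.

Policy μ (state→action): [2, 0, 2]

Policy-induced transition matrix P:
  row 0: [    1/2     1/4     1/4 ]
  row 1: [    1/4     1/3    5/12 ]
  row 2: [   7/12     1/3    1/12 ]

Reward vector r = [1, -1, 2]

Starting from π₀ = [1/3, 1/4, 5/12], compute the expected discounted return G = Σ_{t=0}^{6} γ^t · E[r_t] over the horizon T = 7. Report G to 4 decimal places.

t=0: π = [0.3333, 0.2500, 0.4167], E[r] = 0.9167, γ^t·E[r] = 0.916667, running G = 0.916667
t=1: π = [0.4722, 0.3056, 0.2222], E[r] = 0.6111, γ^t·E[r] = 0.550000, running G = 1.466667
t=2: π = [0.4421, 0.2940, 0.2639], E[r] = 0.6759, γ^t·E[r] = 0.547500, running G = 2.014167
t=3: π = [0.4485, 0.2965, 0.2550], E[r] = 0.6620, γ^t·E[r] = 0.482625, running G = 2.496792
t=4: π = [0.4471, 0.2960, 0.2569], E[r] = 0.6650, γ^t·E[r] = 0.436303, running G = 2.933095
t=5: π = [0.4474, 0.2961, 0.2565], E[r] = 0.6644, γ^t·E[r] = 0.392299, running G = 3.325394
t=6: π = [0.4474, 0.2960, 0.2566], E[r] = 0.6645, γ^t·E[r] = 0.353141, running G = 3.678535

G = 3.6785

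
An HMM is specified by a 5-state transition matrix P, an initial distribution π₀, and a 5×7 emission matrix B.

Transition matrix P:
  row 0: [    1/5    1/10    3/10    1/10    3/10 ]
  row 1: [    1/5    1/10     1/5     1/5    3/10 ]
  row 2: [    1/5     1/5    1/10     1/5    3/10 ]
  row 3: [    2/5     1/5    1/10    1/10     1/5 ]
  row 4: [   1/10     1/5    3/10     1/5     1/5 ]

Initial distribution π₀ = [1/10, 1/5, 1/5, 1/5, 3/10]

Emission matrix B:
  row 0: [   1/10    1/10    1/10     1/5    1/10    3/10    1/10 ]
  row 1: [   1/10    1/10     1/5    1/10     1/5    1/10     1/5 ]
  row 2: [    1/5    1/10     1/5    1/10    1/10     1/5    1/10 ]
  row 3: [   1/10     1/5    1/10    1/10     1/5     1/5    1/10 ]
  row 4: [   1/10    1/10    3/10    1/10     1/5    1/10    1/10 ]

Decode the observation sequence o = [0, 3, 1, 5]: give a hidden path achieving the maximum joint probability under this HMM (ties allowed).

t=0: δ = [1.000e-02, 2.000e-02, 4.000e-02, 2.000e-02, 3.000e-02]  (obs o_0=0)
t=1: δ = [1.600e-03, 8.000e-04, 9.000e-04, 8.000e-04, 1.200e-03]  ψ = [2, 2, 4, 2, 2]  (obs o_1=3)
t=2: δ = [3.200e-05, 2.400e-05, 4.800e-05, 4.800e-05, 4.800e-05]  ψ = [0, 4, 0, 4, 0]  (obs o_2=1)
t=3: δ = [5.760e-06, 9.600e-07, 2.880e-06, 1.920e-06, 1.440e-06]  ψ = [3, 2, 4, 2, 2]  (obs o_3=5)
backtrack: best end state = 0; path = [2, 4, 3, 0]

path = [2, 4, 3, 0]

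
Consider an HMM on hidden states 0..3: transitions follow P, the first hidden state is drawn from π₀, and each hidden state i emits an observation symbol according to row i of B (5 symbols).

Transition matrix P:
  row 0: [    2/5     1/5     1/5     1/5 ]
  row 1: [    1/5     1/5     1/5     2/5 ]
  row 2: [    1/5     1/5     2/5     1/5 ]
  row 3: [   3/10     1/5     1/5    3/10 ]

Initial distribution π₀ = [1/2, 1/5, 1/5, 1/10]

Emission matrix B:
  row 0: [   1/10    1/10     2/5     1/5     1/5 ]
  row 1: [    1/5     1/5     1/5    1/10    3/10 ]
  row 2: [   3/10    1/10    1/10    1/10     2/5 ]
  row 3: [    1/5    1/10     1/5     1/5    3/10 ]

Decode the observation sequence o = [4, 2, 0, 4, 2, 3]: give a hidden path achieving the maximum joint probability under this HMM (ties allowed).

path = [0, 0, 2, 2, 0, 0]

t=0: δ = [1.000e-01, 6.000e-02, 8.000e-02, 3.000e-02]  (obs o_0=4)
t=1: δ = [1.600e-02, 4.000e-03, 3.200e-03, 4.800e-03]  ψ = [0, 0, 2, 1]  (obs o_1=2)
t=2: δ = [6.400e-04, 6.400e-04, 9.600e-04, 6.400e-04]  ψ = [0, 0, 0, 0]  (obs o_2=0)
t=3: δ = [5.120e-05, 5.760e-05, 1.536e-04, 7.680e-05]  ψ = [0, 2, 2, 1]  (obs o_3=4)
t=4: δ = [1.229e-05, 6.144e-06, 6.144e-06, 6.144e-06]  ψ = [2, 2, 2, 2]  (obs o_4=2)
t=5: δ = [9.830e-07, 2.458e-07, 2.458e-07, 4.915e-07]  ψ = [0, 0, 0, 0]  (obs o_5=3)
backtrack: best end state = 0; path = [0, 0, 2, 2, 0, 0]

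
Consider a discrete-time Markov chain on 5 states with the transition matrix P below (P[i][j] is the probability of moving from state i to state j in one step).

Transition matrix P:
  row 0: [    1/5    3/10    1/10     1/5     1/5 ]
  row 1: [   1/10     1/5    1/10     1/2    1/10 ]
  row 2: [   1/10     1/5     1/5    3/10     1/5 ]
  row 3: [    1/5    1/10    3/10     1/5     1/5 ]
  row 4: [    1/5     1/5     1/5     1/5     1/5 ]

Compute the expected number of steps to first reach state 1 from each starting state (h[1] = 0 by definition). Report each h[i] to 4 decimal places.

First-step conditioning: h[1] = 0; for i ≠ 1, h[i] = 1 + Σ_k P[i][k]·h[k].
  h[0] = 1 + 1/5·h[0] + 1/10·h[2] + 1/5·h[3] + 1/5·h[4]
  h[2] = 1 + 1/10·h[0] + 1/5·h[2] + 3/10·h[3] + 1/5·h[4]
  h[3] = 1 + 1/5·h[0] + 3/10·h[2] + 1/5·h[3] + 1/5·h[4]
  h[4] = 1 + 1/5·h[0] + 1/5·h[2] + 1/5·h[3] + 1/5·h[4]
Solving the 4×4 linear system over states ≠ 1 gives exactly h = [55/12, 0, 125/24, 45/8, 245/48] (h[1] = 0 is the target).

h = [4.5833, 0.0000, 5.2083, 5.6250, 5.1042]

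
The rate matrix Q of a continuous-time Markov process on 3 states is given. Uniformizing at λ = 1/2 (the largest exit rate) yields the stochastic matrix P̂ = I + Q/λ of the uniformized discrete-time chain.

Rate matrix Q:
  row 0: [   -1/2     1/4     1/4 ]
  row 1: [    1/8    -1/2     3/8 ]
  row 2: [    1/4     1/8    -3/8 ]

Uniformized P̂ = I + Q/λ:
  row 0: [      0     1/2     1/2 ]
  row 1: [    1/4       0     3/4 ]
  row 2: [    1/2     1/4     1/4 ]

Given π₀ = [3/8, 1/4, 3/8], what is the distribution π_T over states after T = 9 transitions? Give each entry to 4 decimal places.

π = [0.2903, 0.2580, 0.4516]

t=0: π = [0.3750, 0.2500, 0.3750]
t=1: π = [0.2500, 0.2813, 0.4688]
t=2: π = [0.3047, 0.2422, 0.4531]
t=3: π = [0.2871, 0.2656, 0.4473]
t=4: π = [0.2900, 0.2554, 0.4546]
t=5: π = [0.2911, 0.2587, 0.4502]
t=6: π = [0.2898, 0.2581, 0.4521]
t=7: π = [0.2906, 0.2579, 0.4515]
t=8: π = [0.2902, 0.2582, 0.4516]
t=9: π = [0.2903, 0.2580, 0.4516]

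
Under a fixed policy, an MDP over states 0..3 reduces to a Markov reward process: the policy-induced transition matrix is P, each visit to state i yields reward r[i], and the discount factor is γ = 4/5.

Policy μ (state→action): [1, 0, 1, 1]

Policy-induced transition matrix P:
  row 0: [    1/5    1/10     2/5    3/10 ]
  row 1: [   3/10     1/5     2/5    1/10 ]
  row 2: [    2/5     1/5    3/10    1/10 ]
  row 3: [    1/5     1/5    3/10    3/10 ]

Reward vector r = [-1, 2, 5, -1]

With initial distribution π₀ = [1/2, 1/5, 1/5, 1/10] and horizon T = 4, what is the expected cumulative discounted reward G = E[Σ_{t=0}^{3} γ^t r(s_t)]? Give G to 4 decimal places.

t=0: π = [0.5000, 0.2000, 0.2000, 0.1000], E[r] = 0.8000, γ^t·E[r] = 0.800000, running G = 0.800000
t=1: π = [0.2600, 0.1500, 0.3700, 0.2200], E[r] = 1.6700, γ^t·E[r] = 1.336000, running G = 2.136000
t=2: π = [0.2890, 0.1740, 0.3410, 0.1960], E[r] = 1.5680, γ^t·E[r] = 1.003520, running G = 3.139520
t=3: π = [0.2856, 0.1711, 0.3463, 0.1970], E[r] = 1.5911, γ^t·E[r] = 0.814643, running G = 3.954163

G = 3.9542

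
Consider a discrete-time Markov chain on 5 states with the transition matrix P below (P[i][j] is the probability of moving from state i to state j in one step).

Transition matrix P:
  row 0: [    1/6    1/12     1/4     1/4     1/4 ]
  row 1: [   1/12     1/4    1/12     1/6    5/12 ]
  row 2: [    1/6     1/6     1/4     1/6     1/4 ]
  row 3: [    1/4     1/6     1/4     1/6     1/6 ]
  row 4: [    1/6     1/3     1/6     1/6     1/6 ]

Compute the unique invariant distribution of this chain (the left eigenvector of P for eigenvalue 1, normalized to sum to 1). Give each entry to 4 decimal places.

Balance equations π_j = Σ_i π_i·P[i][j]:
  π_0 = 1/6·π_0 + 1/12·π_1 + 1/6·π_2 + 1/4·π_3 + 1/6·π_4
  π_1 = 1/12·π_0 + 1/4·π_1 + 1/6·π_2 + 1/6·π_3 + 1/3·π_4
  π_2 = 1/4·π_0 + 1/12·π_1 + 1/4·π_2 + 1/4·π_3 + 1/6·π_4
  π_3 = 1/4·π_0 + 1/6·π_1 + 1/6·π_2 + 1/6·π_3 + 1/6·π_4
  normalize: π_0 + π_1 + π_2 + π_3 + π_4 = 1
Solving the linear system gives exactly π = [154/939, 598/2817, 182/939, 508/2817, 703/2817].

π = [0.1640, 0.2123, 0.1938, 0.1803, 0.2496]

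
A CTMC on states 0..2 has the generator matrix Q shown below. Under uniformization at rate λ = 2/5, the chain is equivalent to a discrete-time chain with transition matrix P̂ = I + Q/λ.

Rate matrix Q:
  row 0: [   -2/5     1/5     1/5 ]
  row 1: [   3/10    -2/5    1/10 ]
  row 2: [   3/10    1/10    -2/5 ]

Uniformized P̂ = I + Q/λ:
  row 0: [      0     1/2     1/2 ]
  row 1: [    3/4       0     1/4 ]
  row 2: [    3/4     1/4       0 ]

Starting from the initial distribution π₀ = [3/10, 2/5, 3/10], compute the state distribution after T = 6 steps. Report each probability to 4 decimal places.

t=0: π = [0.3000, 0.4000, 0.3000]
t=1: π = [0.5250, 0.2250, 0.2500]
t=2: π = [0.3563, 0.3250, 0.3188]
t=3: π = [0.4828, 0.2578, 0.2594]
t=4: π = [0.3879, 0.3063, 0.3059]
t=5: π = [0.4591, 0.2704, 0.2705]
t=6: π = [0.4057, 0.2972, 0.2971]

π = [0.4057, 0.2972, 0.2971]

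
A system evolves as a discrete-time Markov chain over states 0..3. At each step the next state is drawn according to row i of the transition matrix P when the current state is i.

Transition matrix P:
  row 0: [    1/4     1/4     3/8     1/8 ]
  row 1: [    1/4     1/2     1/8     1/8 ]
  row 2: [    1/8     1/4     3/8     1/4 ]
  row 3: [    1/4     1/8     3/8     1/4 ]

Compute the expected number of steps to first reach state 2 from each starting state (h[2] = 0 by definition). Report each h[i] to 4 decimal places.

First-step conditioning: h[2] = 0; for i ≠ 2, h[i] = 1 + Σ_k P[i][k]·h[k].
  h[0] = 1 + 1/4·h[0] + 1/4·h[1] + 1/8·h[3]
  h[1] = 1 + 1/4·h[0] + 1/2·h[1] + 1/8·h[3]
  h[3] = 1 + 1/4·h[0] + 1/8·h[1] + 1/4·h[3]
Solving the 3×3 linear system over states ≠ 2 gives exactly h = [84/25, 112/25, 0, 16/5] (h[2] = 0 is the target).

h = [3.3600, 4.4800, 0.0000, 3.2000]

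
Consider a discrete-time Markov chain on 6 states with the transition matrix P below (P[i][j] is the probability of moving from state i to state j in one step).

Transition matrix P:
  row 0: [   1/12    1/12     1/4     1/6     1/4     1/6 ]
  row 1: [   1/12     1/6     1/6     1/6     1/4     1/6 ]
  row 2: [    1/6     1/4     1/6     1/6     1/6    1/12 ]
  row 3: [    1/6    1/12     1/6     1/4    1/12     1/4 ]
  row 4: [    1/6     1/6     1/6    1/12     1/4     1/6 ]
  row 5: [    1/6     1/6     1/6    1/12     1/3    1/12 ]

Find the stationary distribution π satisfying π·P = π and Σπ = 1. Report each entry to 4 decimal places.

Balance equations π_j = Σ_i π_i·P[i][j]:
  π_0 = 1/12·π_0 + 1/12·π_1 + 1/6·π_2 + 1/6·π_3 + 1/6·π_4 + 1/6·π_5
  π_1 = 1/12·π_0 + 1/6·π_1 + 1/4·π_2 + 1/12·π_3 + 1/6·π_4 + 1/6·π_5
  π_2 = 1/4·π_0 + 1/6·π_1 + 1/6·π_2 + 1/6·π_3 + 1/6·π_4 + 1/6·π_5
  π_3 = 1/6·π_0 + 1/6·π_1 + 1/6·π_2 + 1/4·π_3 + 1/12·π_4 + 1/12·π_5
  π_4 = 1/4·π_0 + 1/4·π_1 + 1/6·π_2 + 1/12·π_3 + 1/4·π_4 + 1/3·π_5
  normalize: π_0 + π_1 + π_2 + π_3 + π_4 + π_5 = 1
Solving the linear system gives exactly π = [886/6251, 984/6251, 3347/18753, 2771/18753, 54395/243789, 12310/81263].

π = [0.1417, 0.1574, 0.1785, 0.1478, 0.2231, 0.1515]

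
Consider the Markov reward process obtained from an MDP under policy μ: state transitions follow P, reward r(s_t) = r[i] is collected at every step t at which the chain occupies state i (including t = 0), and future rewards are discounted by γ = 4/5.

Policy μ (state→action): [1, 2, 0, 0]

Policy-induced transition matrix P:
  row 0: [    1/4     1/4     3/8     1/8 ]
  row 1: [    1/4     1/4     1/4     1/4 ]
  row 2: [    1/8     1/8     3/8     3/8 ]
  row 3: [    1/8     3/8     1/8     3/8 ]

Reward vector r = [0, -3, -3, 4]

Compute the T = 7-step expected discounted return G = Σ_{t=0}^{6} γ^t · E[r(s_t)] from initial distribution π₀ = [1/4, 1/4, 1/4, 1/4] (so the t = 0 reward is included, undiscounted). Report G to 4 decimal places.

t=0: π = [0.2500, 0.2500, 0.2500, 0.2500], E[r] = -0.5000, γ^t·E[r] = -0.500000, running G = -0.500000
t=1: π = [0.1875, 0.2500, 0.2813, 0.2813], E[r] = -0.4688, γ^t·E[r] = -0.375000, running G = -0.875000
t=2: π = [0.1797, 0.2500, 0.2734, 0.2969], E[r] = -0.3828, γ^t·E[r] = -0.245000, running G = -1.120000
t=3: π = [0.1787, 0.2529, 0.2695, 0.2988], E[r] = -0.3721, γ^t·E[r] = -0.190500, running G = -1.310500
t=4: π = [0.1790, 0.2537, 0.2687, 0.2987], E[r] = -0.3722, γ^t·E[r] = -0.152450, running G = -1.462950
t=5: π = [0.1791, 0.2538, 0.2686, 0.2986], E[r] = -0.3729, γ^t·E[r] = -0.122190, running G = -1.585140
t=6: π = [0.1791, 0.2537, 0.2686, 0.2985], E[r] = -0.3731, γ^t·E[r] = -0.097808, running G = -1.682948

G = -1.6829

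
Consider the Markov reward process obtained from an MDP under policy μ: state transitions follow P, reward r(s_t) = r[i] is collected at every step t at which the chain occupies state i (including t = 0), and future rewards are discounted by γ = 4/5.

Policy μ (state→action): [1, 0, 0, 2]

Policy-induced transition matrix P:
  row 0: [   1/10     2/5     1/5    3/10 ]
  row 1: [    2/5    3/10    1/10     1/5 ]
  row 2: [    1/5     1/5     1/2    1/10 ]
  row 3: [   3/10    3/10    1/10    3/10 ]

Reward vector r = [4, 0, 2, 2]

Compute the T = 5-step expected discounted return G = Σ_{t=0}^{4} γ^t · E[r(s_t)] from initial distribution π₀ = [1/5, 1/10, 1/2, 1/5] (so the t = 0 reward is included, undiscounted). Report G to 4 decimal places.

G = 6.7081

t=0: π = [0.2000, 0.1000, 0.5000, 0.2000], E[r] = 2.2000, γ^t·E[r] = 2.200000, running G = 2.200000
t=1: π = [0.2200, 0.2700, 0.3200, 0.1900], E[r] = 1.9000, γ^t·E[r] = 1.520000, running G = 3.720000
t=2: π = [0.2510, 0.2900, 0.2500, 0.2090], E[r] = 1.9220, γ^t·E[r] = 1.230080, running G = 4.950080
t=3: π = [0.2538, 0.3001, 0.2251, 0.2210], E[r] = 1.9074, γ^t·E[r] = 0.976589, running G = 5.926669
t=4: π = [0.2567, 0.3029, 0.2154, 0.2250], E[r] = 1.9077, γ^t·E[r] = 0.781410, running G = 6.708079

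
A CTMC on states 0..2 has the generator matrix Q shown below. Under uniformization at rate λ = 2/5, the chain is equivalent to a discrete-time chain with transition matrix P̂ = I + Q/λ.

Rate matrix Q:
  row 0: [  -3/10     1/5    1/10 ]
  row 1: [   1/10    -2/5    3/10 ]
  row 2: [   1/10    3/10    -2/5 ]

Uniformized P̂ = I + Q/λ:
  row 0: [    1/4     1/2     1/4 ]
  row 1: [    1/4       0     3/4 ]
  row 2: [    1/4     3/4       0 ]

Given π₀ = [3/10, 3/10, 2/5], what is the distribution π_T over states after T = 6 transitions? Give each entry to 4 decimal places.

π = [0.2500, 0.3793, 0.3707]

t=0: π = [0.3000, 0.3000, 0.4000]
t=1: π = [0.2500, 0.4500, 0.3000]
t=2: π = [0.2500, 0.3500, 0.4000]
t=3: π = [0.2500, 0.4250, 0.3250]
t=4: π = [0.2500, 0.3688, 0.3813]
t=5: π = [0.2500, 0.4109, 0.3391]
t=6: π = [0.2500, 0.3793, 0.3707]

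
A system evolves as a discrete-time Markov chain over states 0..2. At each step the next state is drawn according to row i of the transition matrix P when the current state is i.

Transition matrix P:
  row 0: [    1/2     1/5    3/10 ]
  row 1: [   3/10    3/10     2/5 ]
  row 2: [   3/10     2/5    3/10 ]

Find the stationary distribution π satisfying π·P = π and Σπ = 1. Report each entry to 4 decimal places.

Balance equations π_j = Σ_i π_i·P[i][j]:
  π_0 = 1/2·π_0 + 3/10·π_1 + 3/10·π_2
  π_1 = 1/5·π_0 + 3/10·π_1 + 2/5·π_2
  normalize: π_0 + π_1 + π_2 = 1
Solving the linear system gives exactly π = [3/8, 13/44, 29/88].

π = [0.3750, 0.2955, 0.3295]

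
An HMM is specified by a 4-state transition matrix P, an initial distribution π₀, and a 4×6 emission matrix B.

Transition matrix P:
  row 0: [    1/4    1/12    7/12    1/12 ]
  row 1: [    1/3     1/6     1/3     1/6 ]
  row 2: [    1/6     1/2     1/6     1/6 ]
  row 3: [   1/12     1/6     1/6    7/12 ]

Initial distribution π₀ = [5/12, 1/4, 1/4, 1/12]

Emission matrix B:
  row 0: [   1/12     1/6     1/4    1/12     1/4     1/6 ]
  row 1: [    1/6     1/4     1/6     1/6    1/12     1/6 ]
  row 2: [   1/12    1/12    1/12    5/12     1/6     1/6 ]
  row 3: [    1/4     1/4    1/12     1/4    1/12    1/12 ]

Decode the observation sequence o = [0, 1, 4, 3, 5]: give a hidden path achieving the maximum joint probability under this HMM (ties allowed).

t=0: δ = [3.472e-02, 4.167e-02, 2.083e-02, 2.083e-02]  (obs o_0=0)
t=1: δ = [2.315e-03, 2.604e-03, 1.688e-03, 3.038e-03]  ψ = [1, 2, 0, 3]  (obs o_1=1)
t=2: δ = [2.170e-04, 7.033e-05, 2.251e-04, 1.477e-04]  ψ = [1, 2, 0, 3]  (obs o_2=4)
t=3: δ = [4.521e-06, 1.875e-05, 5.275e-05, 2.154e-05]  ψ = [0, 2, 0, 3]  (obs o_3=3)
t=4: δ = [1.465e-06, 4.396e-06, 1.465e-06, 1.047e-06]  ψ = [2, 2, 2, 3]  (obs o_4=5)
backtrack: best end state = 1; path = [2, 1, 0, 2, 1]

path = [2, 1, 0, 2, 1]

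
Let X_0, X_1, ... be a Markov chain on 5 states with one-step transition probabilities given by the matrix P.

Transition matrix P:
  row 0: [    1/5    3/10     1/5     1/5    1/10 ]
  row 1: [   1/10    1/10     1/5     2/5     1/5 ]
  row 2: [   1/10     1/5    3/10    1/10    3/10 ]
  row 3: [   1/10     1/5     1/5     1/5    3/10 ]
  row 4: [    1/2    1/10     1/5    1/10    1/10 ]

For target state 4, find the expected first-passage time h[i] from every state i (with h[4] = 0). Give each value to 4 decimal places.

h = [4.7656, 4.2188, 3.8672, 3.8672, 0.0000]

First-step conditioning: h[4] = 0; for i ≠ 4, h[i] = 1 + Σ_k P[i][k]·h[k].
  h[0] = 1 + 1/5·h[0] + 3/10·h[1] + 1/5·h[2] + 1/5·h[3]
  h[1] = 1 + 1/10·h[0] + 1/10·h[1] + 1/5·h[2] + 2/5·h[3]
  h[2] = 1 + 1/10·h[0] + 1/5·h[1] + 3/10·h[2] + 1/10·h[3]
  h[3] = 1 + 1/10·h[0] + 1/5·h[1] + 1/5·h[2] + 1/5·h[3]
Solving the 4×4 linear system over states ≠ 4 gives exactly h = [305/64, 135/32, 495/128, 495/128, 0] (h[4] = 0 is the target).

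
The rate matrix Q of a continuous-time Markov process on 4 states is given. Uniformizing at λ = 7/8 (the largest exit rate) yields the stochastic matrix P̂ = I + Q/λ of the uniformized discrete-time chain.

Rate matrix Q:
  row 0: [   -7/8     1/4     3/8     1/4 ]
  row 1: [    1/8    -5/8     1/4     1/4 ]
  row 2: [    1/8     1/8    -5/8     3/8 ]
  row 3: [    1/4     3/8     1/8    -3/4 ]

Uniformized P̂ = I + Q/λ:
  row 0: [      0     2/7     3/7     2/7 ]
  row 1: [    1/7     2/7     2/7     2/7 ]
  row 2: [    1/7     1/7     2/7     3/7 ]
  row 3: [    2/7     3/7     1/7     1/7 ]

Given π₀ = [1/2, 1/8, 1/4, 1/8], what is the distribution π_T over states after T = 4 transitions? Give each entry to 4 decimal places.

π = [0.1601, 0.2874, 0.2684, 0.2840]

t=0: π = [0.5000, 0.1250, 0.2500, 0.1250]
t=1: π = [0.0893, 0.2679, 0.3393, 0.3036]
t=2: π = [0.1735, 0.2806, 0.2551, 0.2908]
t=3: π = [0.1596, 0.2908, 0.2690, 0.2806]
t=4: π = [0.1601, 0.2874, 0.2684, 0.2840]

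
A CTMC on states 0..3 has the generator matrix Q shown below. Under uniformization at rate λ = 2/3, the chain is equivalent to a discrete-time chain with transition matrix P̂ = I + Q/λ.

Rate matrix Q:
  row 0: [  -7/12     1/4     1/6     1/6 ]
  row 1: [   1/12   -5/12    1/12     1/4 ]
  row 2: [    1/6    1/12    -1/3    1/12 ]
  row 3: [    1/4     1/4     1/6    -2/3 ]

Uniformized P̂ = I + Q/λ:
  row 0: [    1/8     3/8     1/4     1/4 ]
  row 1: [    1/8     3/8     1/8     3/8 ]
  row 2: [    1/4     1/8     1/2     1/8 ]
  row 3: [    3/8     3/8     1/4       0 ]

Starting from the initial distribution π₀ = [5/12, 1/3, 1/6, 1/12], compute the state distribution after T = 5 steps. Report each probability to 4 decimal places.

t=0: π = [0.4167, 0.3333, 0.1667, 0.0833]
t=1: π = [0.1667, 0.3333, 0.2500, 0.2500]
t=2: π = [0.2188, 0.3125, 0.2708, 0.1979]
t=3: π = [0.2083, 0.3073, 0.2786, 0.2057]
t=4: π = [0.2113, 0.3053, 0.2813, 0.2021]
t=5: π = [0.2107, 0.3047, 0.2821, 0.2025]

π = [0.2107, 0.3047, 0.2821, 0.2025]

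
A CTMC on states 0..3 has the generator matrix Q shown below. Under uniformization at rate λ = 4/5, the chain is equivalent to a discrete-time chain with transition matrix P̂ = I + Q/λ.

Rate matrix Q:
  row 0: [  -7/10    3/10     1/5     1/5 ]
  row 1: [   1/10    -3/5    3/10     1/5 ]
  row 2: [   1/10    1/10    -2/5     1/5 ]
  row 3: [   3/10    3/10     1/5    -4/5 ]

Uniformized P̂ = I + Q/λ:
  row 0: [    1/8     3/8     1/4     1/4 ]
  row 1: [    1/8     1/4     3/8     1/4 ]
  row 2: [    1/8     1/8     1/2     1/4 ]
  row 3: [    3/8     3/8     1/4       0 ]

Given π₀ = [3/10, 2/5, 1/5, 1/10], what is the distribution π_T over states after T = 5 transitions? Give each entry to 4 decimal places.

π = [0.1749, 0.2500, 0.3750, 0.2001]

t=0: π = [0.3000, 0.4000, 0.2000, 0.1000]
t=1: π = [0.1500, 0.2750, 0.3500, 0.2250]
t=2: π = [0.1813, 0.2531, 0.3719, 0.1938]
t=3: π = [0.1734, 0.2504, 0.3746, 0.2016]
t=4: π = [0.1754, 0.2500, 0.3750, 0.1996]
t=5: π = [0.1749, 0.2500, 0.3750, 0.2001]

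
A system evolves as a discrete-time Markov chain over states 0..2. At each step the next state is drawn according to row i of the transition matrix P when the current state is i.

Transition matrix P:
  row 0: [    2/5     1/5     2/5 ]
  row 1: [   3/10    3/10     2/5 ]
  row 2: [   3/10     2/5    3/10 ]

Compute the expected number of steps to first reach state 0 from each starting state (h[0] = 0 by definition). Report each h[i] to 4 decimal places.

h = [0.0000, 3.3333, 3.3333]

First-step conditioning: h[0] = 0; for i ≠ 0, h[i] = 1 + Σ_k P[i][k]·h[k].
  h[1] = 1 + 3/10·h[1] + 2/5·h[2]
  h[2] = 1 + 2/5·h[1] + 3/10·h[2]
Solving the 2×2 linear system over states ≠ 0 gives exactly h = [0, 10/3, 10/3] (h[0] = 0 is the target).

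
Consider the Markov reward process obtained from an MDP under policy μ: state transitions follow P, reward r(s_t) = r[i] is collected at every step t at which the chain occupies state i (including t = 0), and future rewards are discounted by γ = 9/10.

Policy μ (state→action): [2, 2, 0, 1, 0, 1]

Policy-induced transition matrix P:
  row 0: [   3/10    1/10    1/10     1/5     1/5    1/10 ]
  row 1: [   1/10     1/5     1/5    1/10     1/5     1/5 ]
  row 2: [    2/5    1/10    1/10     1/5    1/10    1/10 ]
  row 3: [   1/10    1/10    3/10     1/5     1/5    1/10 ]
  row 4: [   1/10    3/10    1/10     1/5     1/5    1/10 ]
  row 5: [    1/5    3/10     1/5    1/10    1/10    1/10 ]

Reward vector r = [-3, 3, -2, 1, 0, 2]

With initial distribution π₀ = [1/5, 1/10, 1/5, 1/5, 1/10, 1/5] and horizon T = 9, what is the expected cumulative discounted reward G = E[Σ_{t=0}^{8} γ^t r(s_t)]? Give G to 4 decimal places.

G = -0.2033

t=0: π = [0.2000, 0.1000, 0.2000, 0.2000, 0.1000, 0.2000], E[r] = -0.1000, γ^t·E[r] = -0.100000, running G = -0.100000
t=1: π = [0.2200, 0.1700, 0.1700, 0.1700, 0.1600, 0.1100], E[r] = -0.1000, γ^t·E[r] = -0.090000, running G = -0.190000
t=2: π = [0.2060, 0.1710, 0.1620, 0.1720, 0.1720, 0.1170], E[r] = -0.0230, γ^t·E[r] = -0.018630, running G = -0.208630
t=3: π = [0.2015, 0.1749, 0.1632, 0.1712, 0.1721, 0.1171], E[r] = -0.0008, γ^t·E[r] = -0.000583, running G = -0.209213
t=4: π = [0.2010, 0.1753, 0.1634, 0.1708, 0.1720, 0.1175], E[r] = 0.0020, γ^t·E[r] = 0.001299, running G = -0.207914
t=5: π = [0.2010, 0.1754, 0.1634, 0.1707, 0.1719, 0.1175], E[r] = 0.0023, γ^t·E[r] = 0.001329, running G = -0.206586
t=6: π = [0.2010, 0.1754, 0.1634, 0.1707, 0.1719, 0.1175], E[r] = 0.0023, γ^t·E[r] = 0.001201, running G = -0.205385
t=7: π = [0.2010, 0.1754, 0.1634, 0.1707, 0.1719, 0.1175], E[r] = 0.0023, γ^t·E[r] = 0.001082, running G = -0.204303
t=8: π = [0.2010, 0.1754, 0.1634, 0.1707, 0.1719, 0.1175], E[r] = 0.0023, γ^t·E[r] = 0.000974, running G = -0.203329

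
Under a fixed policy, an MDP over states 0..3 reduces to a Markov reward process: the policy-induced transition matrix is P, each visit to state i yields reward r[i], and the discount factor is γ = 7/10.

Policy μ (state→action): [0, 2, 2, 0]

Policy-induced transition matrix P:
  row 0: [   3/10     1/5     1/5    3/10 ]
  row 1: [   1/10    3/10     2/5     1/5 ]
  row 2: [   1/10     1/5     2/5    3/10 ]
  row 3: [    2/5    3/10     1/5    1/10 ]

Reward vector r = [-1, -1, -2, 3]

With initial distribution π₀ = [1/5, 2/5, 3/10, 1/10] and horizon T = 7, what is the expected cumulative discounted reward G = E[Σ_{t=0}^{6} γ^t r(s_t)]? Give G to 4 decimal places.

t=0: π = [0.2000, 0.4000, 0.3000, 0.1000], E[r] = -0.9000, γ^t·E[r] = -0.900000, running G = -0.900000
t=1: π = [0.1700, 0.2500, 0.3400, 0.2400], E[r] = -0.3800, γ^t·E[r] = -0.266000, running G = -1.166000
t=2: π = [0.2060, 0.2490, 0.3180, 0.2270], E[r] = -0.4100, γ^t·E[r] = -0.200900, running G = -1.366900
t=3: π = [0.2093, 0.2476, 0.3134, 0.2297], E[r] = -0.3946, γ^t·E[r] = -0.135348, running G = -1.502248
t=4: π = [0.2108, 0.2477, 0.3122, 0.2293], E[r] = -0.3950, γ^t·E[r] = -0.094840, running G = -1.597087
t=5: π = [0.2109, 0.2477, 0.3120, 0.2294], E[r] = -0.3945, γ^t·E[r] = -0.066307, running G = -1.663394
t=6: π = [0.2110, 0.2477, 0.3119, 0.2294], E[r] = -0.3945, γ^t·E[r] = -0.046414, running G = -1.709808

G = -1.7098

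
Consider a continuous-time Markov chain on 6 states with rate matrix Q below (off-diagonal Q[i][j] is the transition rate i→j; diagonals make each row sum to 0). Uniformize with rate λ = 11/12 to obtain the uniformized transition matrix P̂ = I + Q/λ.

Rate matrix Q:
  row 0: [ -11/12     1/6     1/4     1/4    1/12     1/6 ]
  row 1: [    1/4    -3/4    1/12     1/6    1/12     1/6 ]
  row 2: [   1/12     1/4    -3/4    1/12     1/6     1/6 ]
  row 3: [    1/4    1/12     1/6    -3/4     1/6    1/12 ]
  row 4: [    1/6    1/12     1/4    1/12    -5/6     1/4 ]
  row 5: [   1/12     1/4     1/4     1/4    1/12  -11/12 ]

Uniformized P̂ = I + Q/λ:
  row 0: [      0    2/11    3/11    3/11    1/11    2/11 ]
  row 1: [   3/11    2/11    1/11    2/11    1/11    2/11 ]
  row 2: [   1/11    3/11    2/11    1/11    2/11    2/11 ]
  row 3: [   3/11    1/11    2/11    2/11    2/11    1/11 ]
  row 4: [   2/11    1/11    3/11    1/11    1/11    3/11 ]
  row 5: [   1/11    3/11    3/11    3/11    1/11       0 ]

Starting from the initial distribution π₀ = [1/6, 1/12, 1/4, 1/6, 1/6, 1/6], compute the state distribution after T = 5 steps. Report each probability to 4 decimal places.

π = [0.1548, 0.1862, 0.2040, 0.1795, 0.1258, 0.1497]

t=0: π = [0.1667, 0.0833, 0.2500, 0.1667, 0.1667, 0.1667]
t=1: π = [0.1364, 0.1894, 0.2197, 0.1742, 0.1288, 0.1515]
t=2: π = [0.1563, 0.1880, 0.2025, 0.1763, 0.1267, 0.1501]
t=3: π = [0.1545, 0.1863, 0.2041, 0.1798, 0.1253, 0.1500]
t=4: π = [0.1548, 0.1863, 0.2040, 0.1795, 0.1258, 0.1496]
t=5: π = [0.1548, 0.1862, 0.2040, 0.1795, 0.1258, 0.1497]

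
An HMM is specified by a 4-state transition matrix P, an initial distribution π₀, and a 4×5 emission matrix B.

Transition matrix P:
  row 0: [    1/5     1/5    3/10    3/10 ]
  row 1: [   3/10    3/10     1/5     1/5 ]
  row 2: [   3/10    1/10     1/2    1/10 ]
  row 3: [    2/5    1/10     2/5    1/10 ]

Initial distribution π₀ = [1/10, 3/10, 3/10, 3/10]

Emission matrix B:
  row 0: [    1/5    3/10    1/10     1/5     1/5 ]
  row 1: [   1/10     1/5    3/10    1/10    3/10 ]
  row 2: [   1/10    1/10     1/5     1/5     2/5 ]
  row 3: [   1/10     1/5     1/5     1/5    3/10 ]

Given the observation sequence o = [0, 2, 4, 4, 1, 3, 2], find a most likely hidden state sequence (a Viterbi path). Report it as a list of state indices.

path = [2, 2, 2, 2, 0, 2, 2]

t=0: δ = [2.000e-02, 3.000e-02, 3.000e-02, 3.000e-02]  (obs o_0=0)
t=1: δ = [1.200e-03, 2.700e-03, 3.000e-03, 1.200e-03]  ψ = [3, 1, 2, 0]  (obs o_1=2)
t=2: δ = [1.800e-04, 2.430e-04, 6.000e-04, 1.620e-04]  ψ = [2, 1, 2, 1]  (obs o_2=4)
t=3: δ = [3.600e-05, 2.187e-05, 1.200e-04, 1.800e-05]  ψ = [2, 1, 2, 2]  (obs o_3=4)
t=4: δ = [1.080e-05, 2.400e-06, 6.000e-06, 2.400e-06]  ψ = [2, 2, 2, 2]  (obs o_4=1)
t=5: δ = [4.320e-07, 2.160e-07, 6.480e-07, 6.480e-07]  ψ = [0, 0, 0, 0]  (obs o_5=3)
t=6: δ = [2.592e-08, 2.592e-08, 6.480e-08, 2.592e-08]  ψ = [3, 0, 2, 0]  (obs o_6=2)
backtrack: best end state = 2; path = [2, 2, 2, 2, 0, 2, 2]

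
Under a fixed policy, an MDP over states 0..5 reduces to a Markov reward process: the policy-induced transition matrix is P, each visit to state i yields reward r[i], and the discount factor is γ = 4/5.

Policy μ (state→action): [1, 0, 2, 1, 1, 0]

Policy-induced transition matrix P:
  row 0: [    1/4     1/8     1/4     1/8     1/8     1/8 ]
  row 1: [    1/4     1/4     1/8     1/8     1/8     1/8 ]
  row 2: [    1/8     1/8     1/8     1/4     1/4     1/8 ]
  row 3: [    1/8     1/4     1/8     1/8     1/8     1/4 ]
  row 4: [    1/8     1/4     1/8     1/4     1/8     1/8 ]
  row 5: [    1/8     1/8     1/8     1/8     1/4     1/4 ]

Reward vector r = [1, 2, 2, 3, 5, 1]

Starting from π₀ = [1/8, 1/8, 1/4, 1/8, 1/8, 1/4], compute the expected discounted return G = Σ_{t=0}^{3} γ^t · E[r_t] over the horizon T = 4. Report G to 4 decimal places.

t=0: π = [0.1250, 0.1250, 0.2500, 0.1250, 0.1250, 0.2500], E[r] = 2.1250, γ^t·E[r] = 2.125000, running G = 2.125000
t=1: π = [0.1563, 0.1719, 0.1406, 0.1719, 0.1875, 0.1719], E[r] = 2.4063, γ^t·E[r] = 1.925000, running G = 4.050000
t=2: π = [0.1660, 0.1914, 0.1445, 0.1660, 0.1641, 0.1680], E[r] = 2.3242, γ^t·E[r] = 1.487500, running G = 5.537500
t=3: π = [0.1697, 0.1902, 0.1458, 0.1636, 0.1641, 0.1667], E[r] = 2.3193, γ^t·E[r] = 1.187500, running G = 6.725000

G = 6.7250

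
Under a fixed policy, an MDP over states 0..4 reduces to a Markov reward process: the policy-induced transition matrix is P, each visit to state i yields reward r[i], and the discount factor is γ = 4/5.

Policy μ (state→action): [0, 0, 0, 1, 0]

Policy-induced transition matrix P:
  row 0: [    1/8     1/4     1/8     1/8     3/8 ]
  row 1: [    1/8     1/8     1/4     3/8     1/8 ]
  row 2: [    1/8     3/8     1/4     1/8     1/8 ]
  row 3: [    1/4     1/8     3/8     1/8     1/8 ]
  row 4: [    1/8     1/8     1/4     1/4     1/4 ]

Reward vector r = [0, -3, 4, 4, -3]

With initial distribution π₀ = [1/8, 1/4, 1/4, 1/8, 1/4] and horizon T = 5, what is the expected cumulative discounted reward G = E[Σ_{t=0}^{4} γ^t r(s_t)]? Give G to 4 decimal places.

t=0: π = [0.1250, 0.2500, 0.2500, 0.1250, 0.2500], E[r] = 0.0000, γ^t·E[r] = 0.000000, running G = 0.000000
t=1: π = [0.1406, 0.2031, 0.2500, 0.2188, 0.1875], E[r] = 0.7031, γ^t·E[r] = 0.562500, running G = 0.562500
t=2: π = [0.1523, 0.2051, 0.2598, 0.1992, 0.1836], E[r] = 0.6699, γ^t·E[r] = 0.428750, running G = 0.991250
t=3: π = [0.1499, 0.2090, 0.2559, 0.1992, 0.1860], E[r] = 0.6353, γ^t·E[r] = 0.325250, running G = 1.316500
t=4: π = [0.1499, 0.2077, 0.2562, 0.2005, 0.1857], E[r] = 0.6464, γ^t·E[r] = 0.264750, running G = 1.581250

G = 1.5813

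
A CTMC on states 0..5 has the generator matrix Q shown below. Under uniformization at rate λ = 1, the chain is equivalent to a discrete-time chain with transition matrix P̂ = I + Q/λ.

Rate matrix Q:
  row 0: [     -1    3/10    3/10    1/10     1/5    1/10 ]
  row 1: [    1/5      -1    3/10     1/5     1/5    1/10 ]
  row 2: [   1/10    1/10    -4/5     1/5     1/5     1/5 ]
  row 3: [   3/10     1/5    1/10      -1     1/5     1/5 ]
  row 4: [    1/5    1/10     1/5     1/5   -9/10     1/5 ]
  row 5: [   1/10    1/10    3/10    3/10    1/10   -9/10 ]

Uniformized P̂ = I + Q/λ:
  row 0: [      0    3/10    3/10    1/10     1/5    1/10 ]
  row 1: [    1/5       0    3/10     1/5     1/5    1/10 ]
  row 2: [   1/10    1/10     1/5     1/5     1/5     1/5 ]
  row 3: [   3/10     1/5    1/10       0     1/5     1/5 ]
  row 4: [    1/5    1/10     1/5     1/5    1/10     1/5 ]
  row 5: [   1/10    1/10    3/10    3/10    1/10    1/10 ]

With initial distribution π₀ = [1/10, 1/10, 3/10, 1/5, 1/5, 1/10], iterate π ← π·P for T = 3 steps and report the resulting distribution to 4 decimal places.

t=0: π = [0.1000, 0.1000, 0.3000, 0.2000, 0.2000, 0.1000]
t=1: π = [0.1600, 0.1300, 0.2100, 0.1600, 0.1700, 0.1700]
t=2: π = [0.1460, 0.1350, 0.2300, 0.1690, 0.1660, 0.1540]
t=3: π = [0.1493, 0.1326, 0.2266, 0.1670, 0.1680, 0.1565]

π = [0.1493, 0.1326, 0.2266, 0.1670, 0.1680, 0.1565]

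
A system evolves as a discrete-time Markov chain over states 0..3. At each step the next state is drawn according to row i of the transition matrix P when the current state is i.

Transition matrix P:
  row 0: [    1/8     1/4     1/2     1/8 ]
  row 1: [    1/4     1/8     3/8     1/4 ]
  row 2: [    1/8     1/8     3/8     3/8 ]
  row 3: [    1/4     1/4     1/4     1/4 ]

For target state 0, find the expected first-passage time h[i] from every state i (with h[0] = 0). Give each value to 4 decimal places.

h = [0.0000, 4.8148, 5.4074, 4.7407]

First-step conditioning: h[0] = 0; for i ≠ 0, h[i] = 1 + Σ_k P[i][k]·h[k].
  h[1] = 1 + 1/8·h[1] + 3/8·h[2] + 1/4·h[3]
  h[2] = 1 + 1/8·h[1] + 3/8·h[2] + 3/8·h[3]
  h[3] = 1 + 1/4·h[1] + 1/4·h[2] + 1/4·h[3]
Solving the 3×3 linear system over states ≠ 0 gives exactly h = [0, 130/27, 146/27, 128/27] (h[0] = 0 is the target).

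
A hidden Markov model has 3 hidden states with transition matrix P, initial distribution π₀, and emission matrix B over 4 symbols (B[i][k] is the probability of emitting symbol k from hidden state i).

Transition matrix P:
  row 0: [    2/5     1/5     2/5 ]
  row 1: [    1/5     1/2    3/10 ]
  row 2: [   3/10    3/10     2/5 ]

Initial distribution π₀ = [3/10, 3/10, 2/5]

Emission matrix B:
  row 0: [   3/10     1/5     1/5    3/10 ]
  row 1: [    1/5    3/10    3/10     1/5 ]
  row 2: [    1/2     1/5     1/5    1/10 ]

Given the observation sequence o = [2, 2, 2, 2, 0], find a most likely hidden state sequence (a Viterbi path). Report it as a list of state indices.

t=0: δ = [6.000e-02, 9.000e-02, 8.000e-02]  (obs o_0=2)
t=1: δ = [4.800e-03, 1.350e-02, 6.400e-03]  ψ = [0, 1, 2]  (obs o_1=2)
t=2: δ = [5.400e-04, 2.025e-03, 8.100e-04]  ψ = [1, 1, 1]  (obs o_2=2)
t=3: δ = [8.100e-05, 3.037e-04, 1.215e-04]  ψ = [1, 1, 1]  (obs o_3=2)
t=4: δ = [1.822e-05, 3.037e-05, 4.556e-05]  ψ = [1, 1, 1]  (obs o_4=0)
backtrack: best end state = 2; path = [1, 1, 1, 1, 2]

path = [1, 1, 1, 1, 2]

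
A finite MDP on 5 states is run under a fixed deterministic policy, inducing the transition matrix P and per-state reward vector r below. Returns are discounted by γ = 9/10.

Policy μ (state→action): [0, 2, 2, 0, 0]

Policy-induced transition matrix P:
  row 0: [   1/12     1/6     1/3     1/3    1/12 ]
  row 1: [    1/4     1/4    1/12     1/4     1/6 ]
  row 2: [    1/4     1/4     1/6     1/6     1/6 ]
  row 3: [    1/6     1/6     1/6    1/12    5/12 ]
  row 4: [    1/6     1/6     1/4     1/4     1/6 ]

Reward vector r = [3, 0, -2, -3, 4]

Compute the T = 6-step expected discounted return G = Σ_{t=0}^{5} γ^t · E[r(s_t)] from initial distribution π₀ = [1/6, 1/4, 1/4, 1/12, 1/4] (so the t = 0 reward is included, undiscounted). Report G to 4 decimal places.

t=0: π = [0.1667, 0.2500, 0.2500, 0.0833, 0.2500], E[r] = 0.7500, γ^t·E[r] = 0.750000, running G = 0.750000
t=1: π = [0.1944, 0.2083, 0.1944, 0.2292, 0.1736], E[r] = 0.2014, γ^t·E[r] = 0.181250, running G = 0.931250
t=2: π = [0.1840, 0.2002, 0.1962, 0.2118, 0.2078], E[r] = 0.3553, γ^t·E[r] = 0.287813, running G = 1.219063
t=3: π = [0.1844, 0.1997, 0.1980, 0.2137, 0.2043], E[r] = 0.3332, γ^t·E[r] = 0.242930, running G = 1.461992
t=4: π = [0.1844, 0.1998, 0.1978, 0.2133, 0.2047], E[r] = 0.3369, γ^t·E[r] = 0.221049, running G = 1.683042
t=5: π = [0.1844, 0.1998, 0.1978, 0.2133, 0.2046], E[r] = 0.3360, γ^t·E[r] = 0.198434, running G = 1.881475

G = 1.8815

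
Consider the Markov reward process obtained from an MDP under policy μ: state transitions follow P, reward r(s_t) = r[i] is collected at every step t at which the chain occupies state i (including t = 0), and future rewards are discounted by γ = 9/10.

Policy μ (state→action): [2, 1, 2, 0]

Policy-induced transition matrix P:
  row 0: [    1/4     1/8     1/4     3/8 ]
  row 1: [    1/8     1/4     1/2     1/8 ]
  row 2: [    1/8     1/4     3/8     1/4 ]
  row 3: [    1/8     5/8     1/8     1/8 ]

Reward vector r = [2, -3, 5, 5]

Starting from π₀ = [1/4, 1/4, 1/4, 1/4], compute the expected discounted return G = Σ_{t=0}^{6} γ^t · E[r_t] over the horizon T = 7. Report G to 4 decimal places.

G = 11.0264

t=0: π = [0.2500, 0.2500, 0.2500, 0.2500], E[r] = 2.2500, γ^t·E[r] = 2.250000, running G = 2.250000
t=1: π = [0.1563, 0.3125, 0.3125, 0.2188], E[r] = 2.0313, γ^t·E[r] = 1.828125, running G = 4.078125
t=2: π = [0.1445, 0.3125, 0.3398, 0.2031], E[r] = 2.0664, γ^t·E[r] = 1.673789, running G = 5.751914
t=3: π = [0.1431, 0.3081, 0.3452, 0.2036], E[r] = 2.1060, γ^t·E[r] = 1.535243, running G = 7.287157
t=4: π = [0.1429, 0.3085, 0.3447, 0.2039], E[r] = 2.1036, γ^t·E[r] = 1.380157, running G = 8.667313
t=5: π = [0.1429, 0.3086, 0.3447, 0.2038], E[r] = 2.1025, γ^t·E[r] = 1.241533, running G = 9.908846
t=6: π = [0.1429, 0.3086, 0.3448, 0.2038], E[r] = 2.1029, γ^t·E[r] = 1.117542, running G = 11.026388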